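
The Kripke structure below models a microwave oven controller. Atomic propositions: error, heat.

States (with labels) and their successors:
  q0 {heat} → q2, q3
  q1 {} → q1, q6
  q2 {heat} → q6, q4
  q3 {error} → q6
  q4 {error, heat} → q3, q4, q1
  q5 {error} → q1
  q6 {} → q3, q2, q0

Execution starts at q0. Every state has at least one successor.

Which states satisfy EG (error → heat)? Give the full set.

{q0, q1, q2, q4, q6}

States satisfying error → heat: {q0, q1, q2, q4, q6}.
States satisfying EG (error → heat): {q0, q1, q2, q4, q6}.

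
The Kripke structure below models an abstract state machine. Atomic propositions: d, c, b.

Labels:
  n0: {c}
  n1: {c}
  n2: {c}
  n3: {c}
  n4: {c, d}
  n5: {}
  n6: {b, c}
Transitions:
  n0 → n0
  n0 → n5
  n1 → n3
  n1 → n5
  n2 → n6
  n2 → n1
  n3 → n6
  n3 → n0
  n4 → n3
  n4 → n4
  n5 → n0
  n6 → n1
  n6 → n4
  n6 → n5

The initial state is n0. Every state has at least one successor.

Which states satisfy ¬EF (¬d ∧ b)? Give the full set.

States satisfying ¬d ∧ b: {n6}.
States satisfying EF (¬d ∧ b): {n1, n2, n3, n4, n6}.
States satisfying ¬EF (¬d ∧ b): {n0, n5}.

{n0, n5}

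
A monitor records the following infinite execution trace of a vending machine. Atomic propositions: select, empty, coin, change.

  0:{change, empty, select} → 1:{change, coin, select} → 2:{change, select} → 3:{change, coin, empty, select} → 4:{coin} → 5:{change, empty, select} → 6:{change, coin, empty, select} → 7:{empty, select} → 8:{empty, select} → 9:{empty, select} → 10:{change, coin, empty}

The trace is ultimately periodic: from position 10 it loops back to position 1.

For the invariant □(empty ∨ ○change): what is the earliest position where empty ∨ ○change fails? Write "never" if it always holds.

never

empty ∨ ○change holds at every position 0..10, and those are all the positions the trace ever visits, so the invariant □(empty ∨ ○change) is never violated.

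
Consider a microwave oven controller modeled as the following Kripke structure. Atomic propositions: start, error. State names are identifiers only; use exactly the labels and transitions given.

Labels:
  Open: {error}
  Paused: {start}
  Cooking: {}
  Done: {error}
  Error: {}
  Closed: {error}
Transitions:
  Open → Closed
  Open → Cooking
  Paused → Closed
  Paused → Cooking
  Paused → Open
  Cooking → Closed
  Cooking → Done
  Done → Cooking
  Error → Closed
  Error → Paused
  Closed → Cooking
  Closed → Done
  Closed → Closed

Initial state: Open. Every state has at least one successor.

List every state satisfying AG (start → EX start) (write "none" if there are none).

States satisfying start → EX start: {Open, Cooking, Done, Error, Closed}.
States satisfying AG (start → EX start): {Open, Cooking, Done, Closed}.

{Open, Cooking, Done, Closed}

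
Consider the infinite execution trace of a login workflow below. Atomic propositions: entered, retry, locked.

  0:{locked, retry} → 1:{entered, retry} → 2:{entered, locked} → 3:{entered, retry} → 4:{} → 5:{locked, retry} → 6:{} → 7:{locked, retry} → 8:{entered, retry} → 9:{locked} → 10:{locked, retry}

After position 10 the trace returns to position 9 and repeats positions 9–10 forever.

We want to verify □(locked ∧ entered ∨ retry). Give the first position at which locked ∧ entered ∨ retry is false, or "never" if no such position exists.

4

Check locked ∧ entered ∨ retry at each position in order: 0 ✓, 1 ✓, 2 ✓, 3 ✓.
At position 4 the labels are {}, so locked ∧ entered ∨ retry is false there. This is the first violation.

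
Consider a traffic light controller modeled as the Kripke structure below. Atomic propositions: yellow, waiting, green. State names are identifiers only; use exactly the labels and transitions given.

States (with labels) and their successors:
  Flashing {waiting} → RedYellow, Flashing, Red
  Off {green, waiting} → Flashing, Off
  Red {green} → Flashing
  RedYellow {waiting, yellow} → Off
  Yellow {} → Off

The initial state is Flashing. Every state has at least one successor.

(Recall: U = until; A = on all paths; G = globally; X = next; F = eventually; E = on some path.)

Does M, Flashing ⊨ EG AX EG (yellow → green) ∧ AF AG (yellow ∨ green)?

Violated

States satisfying AX EG (yellow → green): {Off, Red, RedYellow, Yellow}.
States satisfying EG AX EG (yellow → green): {Off, RedYellow, Yellow}.
States satisfying AG (yellow ∨ green): ∅.
States satisfying AF AG (yellow ∨ green): ∅.
States satisfying EG AX EG (yellow → green) ∧ AF AG (yellow ∨ green): ∅.
Flashing ∉ Sat(EG AX EG (yellow → green) ∧ AF AG (yellow ∨ green)).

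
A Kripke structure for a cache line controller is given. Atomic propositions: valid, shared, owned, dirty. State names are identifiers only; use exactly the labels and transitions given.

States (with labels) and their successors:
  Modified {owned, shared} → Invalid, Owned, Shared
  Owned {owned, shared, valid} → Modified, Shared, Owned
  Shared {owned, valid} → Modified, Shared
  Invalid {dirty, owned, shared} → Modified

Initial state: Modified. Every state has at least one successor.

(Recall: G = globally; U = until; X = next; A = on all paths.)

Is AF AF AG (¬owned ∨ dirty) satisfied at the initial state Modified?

States satisfying AF AG (¬owned ∨ dirty): ∅.
States satisfying AF AF AG (¬owned ∨ dirty): ∅.
There is a path from Modified along which AF AG (¬owned ∨ dirty) never holds.
Modified ∉ Sat(AF AF AG (¬owned ∨ dirty)).

Violated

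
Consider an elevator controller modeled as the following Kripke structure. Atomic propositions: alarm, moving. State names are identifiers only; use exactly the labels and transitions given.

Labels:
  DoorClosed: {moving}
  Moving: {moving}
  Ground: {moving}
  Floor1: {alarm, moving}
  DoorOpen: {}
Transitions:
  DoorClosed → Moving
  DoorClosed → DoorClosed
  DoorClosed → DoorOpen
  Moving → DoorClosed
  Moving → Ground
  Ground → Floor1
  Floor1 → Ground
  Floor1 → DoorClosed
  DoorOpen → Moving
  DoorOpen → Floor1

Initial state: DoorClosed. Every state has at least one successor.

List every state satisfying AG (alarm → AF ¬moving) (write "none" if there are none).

none

States satisfying alarm → AF ¬moving: {DoorClosed, Moving, Ground, DoorOpen}.
States satisfying AG (alarm → AF ¬moving): ∅.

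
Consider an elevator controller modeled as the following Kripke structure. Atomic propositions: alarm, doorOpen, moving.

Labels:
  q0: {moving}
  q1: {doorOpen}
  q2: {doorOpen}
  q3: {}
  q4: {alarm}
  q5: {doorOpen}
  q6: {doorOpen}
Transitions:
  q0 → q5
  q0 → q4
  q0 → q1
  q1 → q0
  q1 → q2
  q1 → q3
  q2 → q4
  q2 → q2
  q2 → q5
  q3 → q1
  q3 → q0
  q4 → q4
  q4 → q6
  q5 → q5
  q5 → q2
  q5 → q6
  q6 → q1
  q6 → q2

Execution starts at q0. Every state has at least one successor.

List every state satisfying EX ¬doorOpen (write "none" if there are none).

States satisfying ¬doorOpen: {q0, q3, q4}.
States satisfying EX ¬doorOpen: {q0, q1, q2, q3, q4}.

{q0, q1, q2, q3, q4}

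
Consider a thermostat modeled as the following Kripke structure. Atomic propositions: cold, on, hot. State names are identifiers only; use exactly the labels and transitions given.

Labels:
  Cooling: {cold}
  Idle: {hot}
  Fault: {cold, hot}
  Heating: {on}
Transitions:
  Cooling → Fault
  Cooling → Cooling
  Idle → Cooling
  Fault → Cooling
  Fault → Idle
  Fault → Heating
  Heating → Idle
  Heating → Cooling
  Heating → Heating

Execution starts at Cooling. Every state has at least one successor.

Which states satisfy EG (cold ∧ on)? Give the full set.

none

States satisfying cold ∧ on: ∅.
States satisfying EG (cold ∧ on): ∅.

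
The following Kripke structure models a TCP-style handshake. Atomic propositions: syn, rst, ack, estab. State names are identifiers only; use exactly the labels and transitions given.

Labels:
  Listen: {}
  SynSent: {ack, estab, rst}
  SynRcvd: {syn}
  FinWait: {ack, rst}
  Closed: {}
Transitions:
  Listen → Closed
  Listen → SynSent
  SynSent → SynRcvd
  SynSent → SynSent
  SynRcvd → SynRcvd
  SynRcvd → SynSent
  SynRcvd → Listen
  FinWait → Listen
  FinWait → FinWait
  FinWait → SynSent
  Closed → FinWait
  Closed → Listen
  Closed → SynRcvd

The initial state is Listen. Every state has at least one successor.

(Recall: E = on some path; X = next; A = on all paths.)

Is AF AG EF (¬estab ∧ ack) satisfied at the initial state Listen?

States satisfying AG EF (¬estab ∧ ack): {Listen, SynSent, SynRcvd, FinWait, Closed}.
States satisfying AF AG EF (¬estab ∧ ack): {Listen, SynSent, SynRcvd, FinWait, Closed}.
Listen ∈ Sat(AF AG EF (¬estab ∧ ack)).

Satisfied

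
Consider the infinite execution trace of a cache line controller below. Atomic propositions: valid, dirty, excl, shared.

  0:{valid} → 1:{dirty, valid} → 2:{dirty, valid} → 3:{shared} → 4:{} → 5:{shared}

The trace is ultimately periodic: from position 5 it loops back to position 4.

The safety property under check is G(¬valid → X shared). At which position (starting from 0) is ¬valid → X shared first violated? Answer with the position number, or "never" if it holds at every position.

Check ¬valid → X shared at each position in order: 0 ✓, 1 ✓, 2 ✓.
At position 3 the labels are {shared} and the next position 4 has {}, so ¬valid → X shared is false there. This is the first violation.

3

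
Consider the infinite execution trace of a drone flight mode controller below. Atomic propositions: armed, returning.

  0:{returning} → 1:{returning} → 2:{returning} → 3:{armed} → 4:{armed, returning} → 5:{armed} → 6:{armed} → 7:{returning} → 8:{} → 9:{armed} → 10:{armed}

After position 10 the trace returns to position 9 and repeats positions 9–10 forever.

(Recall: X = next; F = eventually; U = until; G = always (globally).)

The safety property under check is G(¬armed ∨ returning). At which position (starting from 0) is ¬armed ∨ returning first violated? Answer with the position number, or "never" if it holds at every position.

3

Check ¬armed ∨ returning at each position in order: 0 ✓, 1 ✓, 2 ✓.
At position 3 the labels are {armed}, so ¬armed ∨ returning is false there. This is the first violation.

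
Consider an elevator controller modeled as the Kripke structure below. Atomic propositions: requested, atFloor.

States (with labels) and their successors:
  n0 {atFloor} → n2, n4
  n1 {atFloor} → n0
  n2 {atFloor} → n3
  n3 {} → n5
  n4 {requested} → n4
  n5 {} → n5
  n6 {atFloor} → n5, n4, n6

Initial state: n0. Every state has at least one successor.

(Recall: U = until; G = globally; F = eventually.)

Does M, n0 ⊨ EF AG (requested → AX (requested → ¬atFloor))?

States satisfying AG (requested → AX (requested → ¬atFloor)): {n0, n1, n2, n3, n4, n5, n6}.
States satisfying EF AG (requested → AX (requested → ¬atFloor)): {n0, n1, n2, n3, n4, n5, n6}.
Some path from n0 reaches a state where AG (requested → AX (requested → ¬atFloor)) holds.
n0 ∈ Sat(EF AG (requested → AX (requested → ¬atFloor))).

Yes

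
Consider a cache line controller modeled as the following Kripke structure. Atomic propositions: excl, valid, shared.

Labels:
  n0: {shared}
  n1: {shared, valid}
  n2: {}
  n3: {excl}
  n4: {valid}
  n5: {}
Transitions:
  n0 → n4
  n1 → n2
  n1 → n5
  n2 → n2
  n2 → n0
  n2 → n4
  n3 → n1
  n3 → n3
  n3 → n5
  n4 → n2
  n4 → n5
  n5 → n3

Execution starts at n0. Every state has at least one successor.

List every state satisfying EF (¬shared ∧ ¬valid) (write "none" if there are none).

{n0, n1, n2, n3, n4, n5}

States satisfying ¬shared ∧ ¬valid: {n2, n3, n5}.
States satisfying EF (¬shared ∧ ¬valid): {n0, n1, n2, n3, n4, n5}.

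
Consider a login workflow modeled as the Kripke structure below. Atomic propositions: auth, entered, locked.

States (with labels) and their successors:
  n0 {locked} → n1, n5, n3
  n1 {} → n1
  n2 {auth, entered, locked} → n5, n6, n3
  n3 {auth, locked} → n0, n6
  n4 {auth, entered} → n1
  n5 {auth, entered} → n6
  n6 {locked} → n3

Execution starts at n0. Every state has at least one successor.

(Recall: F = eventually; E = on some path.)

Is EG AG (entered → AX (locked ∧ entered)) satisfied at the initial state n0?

Violated

States satisfying AG (entered → AX (locked ∧ entered)): {n1}.
States satisfying EG AG (entered → AX (locked ∧ entered)): {n1}.
No suitable path/successor from n0 witnesses the formula.
n0 ∉ Sat(EG AG (entered → AX (locked ∧ entered))).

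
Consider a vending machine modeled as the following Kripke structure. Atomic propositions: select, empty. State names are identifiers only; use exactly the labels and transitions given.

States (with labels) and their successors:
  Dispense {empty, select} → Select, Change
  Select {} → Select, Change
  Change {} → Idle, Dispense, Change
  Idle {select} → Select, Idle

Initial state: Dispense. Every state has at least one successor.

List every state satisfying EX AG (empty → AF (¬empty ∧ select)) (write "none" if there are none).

States satisfying AG (empty → AF (¬empty ∧ select)): ∅.
States satisfying EX AG (empty → AF (¬empty ∧ select)): ∅.

none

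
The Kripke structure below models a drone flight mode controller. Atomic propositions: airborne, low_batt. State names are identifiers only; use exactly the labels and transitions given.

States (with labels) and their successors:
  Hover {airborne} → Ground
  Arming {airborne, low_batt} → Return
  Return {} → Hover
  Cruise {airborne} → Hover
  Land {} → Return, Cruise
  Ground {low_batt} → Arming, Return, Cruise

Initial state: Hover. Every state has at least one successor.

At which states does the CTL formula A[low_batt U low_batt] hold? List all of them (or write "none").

{Arming, Ground}

States satisfying low_batt: {Arming, Ground}.
States satisfying A[low_batt U low_batt]: {Arming, Ground}.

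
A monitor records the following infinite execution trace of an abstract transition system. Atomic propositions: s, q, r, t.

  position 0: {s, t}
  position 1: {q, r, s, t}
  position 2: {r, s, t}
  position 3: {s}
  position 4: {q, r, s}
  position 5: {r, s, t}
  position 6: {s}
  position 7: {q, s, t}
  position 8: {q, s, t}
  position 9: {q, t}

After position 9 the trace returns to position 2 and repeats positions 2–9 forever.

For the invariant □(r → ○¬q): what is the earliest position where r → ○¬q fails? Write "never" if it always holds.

r → ○¬q holds at every position 0..9, and those are all the positions the trace ever visits, so the invariant □(r → ○¬q) is never violated.

never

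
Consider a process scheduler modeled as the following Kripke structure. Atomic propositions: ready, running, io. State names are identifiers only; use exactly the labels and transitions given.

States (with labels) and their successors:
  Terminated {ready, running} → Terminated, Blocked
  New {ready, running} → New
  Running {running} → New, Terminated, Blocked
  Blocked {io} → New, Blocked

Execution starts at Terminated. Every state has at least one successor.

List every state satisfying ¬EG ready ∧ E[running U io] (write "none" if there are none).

States satisfying ready: {Terminated, New}.
States satisfying EG ready: {Terminated, New}.
States satisfying ¬EG ready: {Running, Blocked}.
States satisfying running: {Terminated, New, Running}.
States satisfying io: {Blocked}.
States satisfying E[running U io]: {Terminated, Running, Blocked}.
States satisfying ¬EG ready ∧ E[running U io]: {Running, Blocked}.

{Running, Blocked}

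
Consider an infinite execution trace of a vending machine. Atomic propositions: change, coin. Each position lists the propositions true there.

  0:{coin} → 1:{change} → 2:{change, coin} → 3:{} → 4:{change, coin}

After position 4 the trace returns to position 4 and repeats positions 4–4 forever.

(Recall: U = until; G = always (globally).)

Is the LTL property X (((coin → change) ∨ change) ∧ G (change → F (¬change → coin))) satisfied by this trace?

The position after 0 is 1; ((coin → change) ∨ change) ∧ G (change → F (¬change → coin)) is true there.

Satisfied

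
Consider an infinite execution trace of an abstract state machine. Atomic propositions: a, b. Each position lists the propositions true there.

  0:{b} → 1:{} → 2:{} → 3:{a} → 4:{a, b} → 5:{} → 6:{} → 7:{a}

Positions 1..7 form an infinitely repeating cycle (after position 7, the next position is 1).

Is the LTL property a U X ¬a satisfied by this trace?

Yes

Walking from position 0: X ¬a first holds at position 0, and a holds at every earlier position along the way, so a U X ¬a holds.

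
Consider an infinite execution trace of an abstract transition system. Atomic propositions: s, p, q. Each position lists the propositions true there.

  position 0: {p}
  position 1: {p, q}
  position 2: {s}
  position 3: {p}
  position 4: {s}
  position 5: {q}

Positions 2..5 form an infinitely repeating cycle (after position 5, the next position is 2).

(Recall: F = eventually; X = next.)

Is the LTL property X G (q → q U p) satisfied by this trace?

Does not hold

The position after 0 is 1; G (q → q U p) is false there.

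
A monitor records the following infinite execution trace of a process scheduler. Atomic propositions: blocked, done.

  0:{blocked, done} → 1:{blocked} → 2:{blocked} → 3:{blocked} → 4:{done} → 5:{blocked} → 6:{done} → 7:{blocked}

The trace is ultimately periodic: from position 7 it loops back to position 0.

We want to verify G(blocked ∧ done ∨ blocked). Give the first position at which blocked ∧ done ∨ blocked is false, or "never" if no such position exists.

Check blocked ∧ done ∨ blocked at each position in order: 0 ✓, 1 ✓, 2 ✓, 3 ✓.
At position 4 the labels are {done}, so blocked ∧ done ∨ blocked is false there. This is the first violation.

4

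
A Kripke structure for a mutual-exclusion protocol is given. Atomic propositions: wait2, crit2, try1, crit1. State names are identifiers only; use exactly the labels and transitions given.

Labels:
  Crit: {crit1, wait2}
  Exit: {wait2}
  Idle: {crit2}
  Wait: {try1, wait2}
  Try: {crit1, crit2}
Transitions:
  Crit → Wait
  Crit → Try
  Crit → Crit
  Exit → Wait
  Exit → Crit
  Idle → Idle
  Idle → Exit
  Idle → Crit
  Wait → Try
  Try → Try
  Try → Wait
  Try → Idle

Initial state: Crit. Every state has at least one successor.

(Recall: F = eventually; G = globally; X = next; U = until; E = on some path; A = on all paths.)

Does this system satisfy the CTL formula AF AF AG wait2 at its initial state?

Does not hold

States satisfying AF AG wait2: ∅.
States satisfying AF AF AG wait2: ∅.
There is a path from Crit along which AF AG wait2 never holds.
Crit ∉ Sat(AF AF AG wait2).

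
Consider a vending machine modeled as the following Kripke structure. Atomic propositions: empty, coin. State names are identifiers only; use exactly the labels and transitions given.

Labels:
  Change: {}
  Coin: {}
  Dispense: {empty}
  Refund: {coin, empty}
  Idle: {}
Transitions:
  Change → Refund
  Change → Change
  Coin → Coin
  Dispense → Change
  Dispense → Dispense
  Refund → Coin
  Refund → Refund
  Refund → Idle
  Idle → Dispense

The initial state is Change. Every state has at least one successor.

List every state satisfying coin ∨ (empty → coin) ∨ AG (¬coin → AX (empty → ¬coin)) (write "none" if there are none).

{Change, Coin, Refund, Idle}

States satisfying empty → coin: {Change, Coin, Refund, Idle}.
States satisfying coin ∨ (empty → coin): {Change, Coin, Refund, Idle}.
States satisfying ¬coin → AX (empty → ¬coin): {Coin, Dispense, Refund, Idle}.
States satisfying AG (¬coin → AX (empty → ¬coin)): {Coin}.
States satisfying coin ∨ (empty → coin) ∨ AG (¬coin → AX (empty → ¬coin)): {Change, Coin, Refund, Idle}.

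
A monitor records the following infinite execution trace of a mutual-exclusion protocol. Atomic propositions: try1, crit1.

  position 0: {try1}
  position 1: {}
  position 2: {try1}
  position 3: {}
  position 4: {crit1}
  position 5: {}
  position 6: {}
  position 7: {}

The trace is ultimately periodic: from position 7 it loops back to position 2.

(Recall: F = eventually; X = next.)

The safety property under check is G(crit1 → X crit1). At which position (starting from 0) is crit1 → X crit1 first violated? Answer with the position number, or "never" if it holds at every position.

4

Check crit1 → X crit1 at each position in order: 0 ✓, 1 ✓, 2 ✓, 3 ✓.
At position 4 the labels are {crit1} and the next position 5 has {}, so crit1 → X crit1 is false there. This is the first violation.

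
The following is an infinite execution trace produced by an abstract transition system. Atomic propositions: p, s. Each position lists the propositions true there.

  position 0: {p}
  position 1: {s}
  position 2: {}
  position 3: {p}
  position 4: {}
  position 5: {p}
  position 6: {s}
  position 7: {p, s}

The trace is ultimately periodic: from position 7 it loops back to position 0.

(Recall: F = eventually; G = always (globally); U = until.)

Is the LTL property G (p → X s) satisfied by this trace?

p → X s must hold at every position from 0 onward. It fails at position 3, so G (p → X s) is false.
Positions where p holds: 0, 3, 5, 7.
Check X s at each: 0→ok, 3→fails, 5→ok, 7→fails.

No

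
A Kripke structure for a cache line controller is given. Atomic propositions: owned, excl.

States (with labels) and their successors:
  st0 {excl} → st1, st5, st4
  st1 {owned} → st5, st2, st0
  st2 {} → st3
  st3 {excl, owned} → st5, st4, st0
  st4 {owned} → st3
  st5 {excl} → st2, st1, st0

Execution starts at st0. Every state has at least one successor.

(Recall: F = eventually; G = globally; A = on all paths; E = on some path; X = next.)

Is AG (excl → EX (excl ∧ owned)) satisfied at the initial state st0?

Does not hold

States satisfying excl → EX (excl ∧ owned): {st1, st2, st4}.
States satisfying AG (excl → EX (excl ∧ owned)): ∅.
st0 is reachable from st0 and violates excl → EX (excl ∧ owned), so AG fails at st0.
st0 ∉ Sat(AG (excl → EX (excl ∧ owned))).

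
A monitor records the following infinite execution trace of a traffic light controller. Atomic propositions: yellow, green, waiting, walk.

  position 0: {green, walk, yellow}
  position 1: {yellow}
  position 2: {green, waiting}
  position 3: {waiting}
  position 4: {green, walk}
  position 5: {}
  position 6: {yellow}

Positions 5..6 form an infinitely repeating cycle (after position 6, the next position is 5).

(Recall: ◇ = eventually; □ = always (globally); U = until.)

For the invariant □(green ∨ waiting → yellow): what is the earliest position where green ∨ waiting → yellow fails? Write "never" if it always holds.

2

Check green ∨ waiting → yellow at each position in order: 0 ✓, 1 ✓.
At position 2 the labels are {green, waiting}, so green ∨ waiting → yellow is false there. This is the first violation.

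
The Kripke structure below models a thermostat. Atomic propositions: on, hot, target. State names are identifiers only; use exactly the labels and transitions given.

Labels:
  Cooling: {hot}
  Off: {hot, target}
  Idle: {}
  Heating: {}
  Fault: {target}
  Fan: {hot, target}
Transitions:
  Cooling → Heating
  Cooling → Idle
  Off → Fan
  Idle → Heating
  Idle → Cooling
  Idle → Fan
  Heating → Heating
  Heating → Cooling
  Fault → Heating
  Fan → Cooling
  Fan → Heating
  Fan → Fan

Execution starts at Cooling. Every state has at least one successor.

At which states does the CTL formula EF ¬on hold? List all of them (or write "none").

{Cooling, Off, Idle, Heating, Fault, Fan}

States satisfying ¬on: {Cooling, Off, Idle, Heating, Fault, Fan}.
States satisfying EF ¬on: {Cooling, Off, Idle, Heating, Fault, Fan}.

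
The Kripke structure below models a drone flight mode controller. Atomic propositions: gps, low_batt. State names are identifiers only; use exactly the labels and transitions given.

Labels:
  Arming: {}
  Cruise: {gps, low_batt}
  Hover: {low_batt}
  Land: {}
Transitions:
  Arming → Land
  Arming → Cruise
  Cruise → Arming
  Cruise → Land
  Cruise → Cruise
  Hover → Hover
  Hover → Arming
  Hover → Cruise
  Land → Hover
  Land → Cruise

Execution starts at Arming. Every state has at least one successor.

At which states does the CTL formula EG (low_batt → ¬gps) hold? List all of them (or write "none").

{Arming, Hover, Land}

States satisfying low_batt → ¬gps: {Arming, Hover, Land}.
States satisfying EG (low_batt → ¬gps): {Arming, Hover, Land}.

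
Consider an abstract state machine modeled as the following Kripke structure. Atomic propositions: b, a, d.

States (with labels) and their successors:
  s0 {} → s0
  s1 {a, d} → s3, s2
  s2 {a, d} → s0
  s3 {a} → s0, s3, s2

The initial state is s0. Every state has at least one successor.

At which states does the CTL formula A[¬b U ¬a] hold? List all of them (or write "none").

States satisfying ¬b: {s0, s1, s2, s3}.
States satisfying ¬a: {s0}.
States satisfying A[¬b U ¬a]: {s0, s2}.

{s0, s2}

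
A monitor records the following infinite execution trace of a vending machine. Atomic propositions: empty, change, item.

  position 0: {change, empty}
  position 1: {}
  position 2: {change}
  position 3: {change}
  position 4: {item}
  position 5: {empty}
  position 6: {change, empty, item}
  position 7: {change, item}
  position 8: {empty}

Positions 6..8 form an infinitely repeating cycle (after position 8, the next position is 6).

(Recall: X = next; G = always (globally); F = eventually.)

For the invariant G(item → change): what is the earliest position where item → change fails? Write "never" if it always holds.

Check item → change at each position in order: 0 ✓, 1 ✓, 2 ✓, 3 ✓.
At position 4 the labels are {item}, so item → change is false there. This is the first violation.

4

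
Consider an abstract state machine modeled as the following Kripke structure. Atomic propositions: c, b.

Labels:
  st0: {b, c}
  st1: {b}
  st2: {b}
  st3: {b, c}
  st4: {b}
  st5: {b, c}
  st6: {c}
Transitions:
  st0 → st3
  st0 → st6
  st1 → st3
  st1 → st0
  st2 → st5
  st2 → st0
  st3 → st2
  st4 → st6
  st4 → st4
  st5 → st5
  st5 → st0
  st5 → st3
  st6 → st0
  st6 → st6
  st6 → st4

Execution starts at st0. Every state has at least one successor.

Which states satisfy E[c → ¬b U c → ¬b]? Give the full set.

States satisfying c → ¬b: {st1, st2, st4, st6}.
States satisfying E[c → ¬b U c → ¬b]: {st1, st2, st4, st6}.

{st1, st2, st4, st6}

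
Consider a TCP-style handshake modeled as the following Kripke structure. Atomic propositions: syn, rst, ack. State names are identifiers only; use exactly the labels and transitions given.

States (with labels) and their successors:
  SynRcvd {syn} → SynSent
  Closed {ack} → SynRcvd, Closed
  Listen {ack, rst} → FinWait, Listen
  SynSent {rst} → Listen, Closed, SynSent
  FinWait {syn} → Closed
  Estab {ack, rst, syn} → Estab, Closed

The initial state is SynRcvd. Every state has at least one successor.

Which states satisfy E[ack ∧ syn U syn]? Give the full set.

States satisfying ack ∧ syn: {Estab}.
States satisfying syn: {SynRcvd, FinWait, Estab}.
States satisfying E[ack ∧ syn U syn]: {SynRcvd, FinWait, Estab}.

{SynRcvd, FinWait, Estab}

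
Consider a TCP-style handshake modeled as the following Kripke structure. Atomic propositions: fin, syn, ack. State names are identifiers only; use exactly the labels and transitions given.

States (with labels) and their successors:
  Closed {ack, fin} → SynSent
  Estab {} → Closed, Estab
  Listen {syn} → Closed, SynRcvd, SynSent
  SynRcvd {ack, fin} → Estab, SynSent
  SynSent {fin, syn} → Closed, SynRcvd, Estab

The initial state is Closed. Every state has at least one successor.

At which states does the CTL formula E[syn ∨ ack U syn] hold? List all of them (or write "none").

States satisfying syn ∨ ack: {Closed, Listen, SynRcvd, SynSent}.
States satisfying syn: {Listen, SynSent}.
States satisfying E[syn ∨ ack U syn]: {Closed, Listen, SynRcvd, SynSent}.

{Closed, Listen, SynRcvd, SynSent}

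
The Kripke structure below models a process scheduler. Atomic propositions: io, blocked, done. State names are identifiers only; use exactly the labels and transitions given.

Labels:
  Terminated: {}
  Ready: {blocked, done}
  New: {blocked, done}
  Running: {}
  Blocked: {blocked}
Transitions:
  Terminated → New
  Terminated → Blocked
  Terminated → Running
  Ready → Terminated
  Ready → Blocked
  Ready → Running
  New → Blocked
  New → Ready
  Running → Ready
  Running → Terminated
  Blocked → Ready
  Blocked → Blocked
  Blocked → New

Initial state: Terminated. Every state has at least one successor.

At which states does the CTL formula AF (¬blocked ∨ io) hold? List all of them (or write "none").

States satisfying ¬blocked ∨ io: {Terminated, Running}.
States satisfying AF (¬blocked ∨ io): {Terminated, Running}.

{Terminated, Running}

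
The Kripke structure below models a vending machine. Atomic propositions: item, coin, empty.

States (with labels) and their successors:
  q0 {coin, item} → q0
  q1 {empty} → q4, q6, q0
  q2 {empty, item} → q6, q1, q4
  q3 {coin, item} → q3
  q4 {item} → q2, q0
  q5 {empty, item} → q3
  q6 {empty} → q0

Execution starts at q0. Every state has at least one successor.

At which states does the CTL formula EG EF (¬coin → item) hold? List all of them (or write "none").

States satisfying EF (¬coin → item): {q0, q1, q2, q3, q4, q5, q6}.
States satisfying EG EF (¬coin → item): {q0, q1, q2, q3, q4, q5, q6}.

{q0, q1, q2, q3, q4, q5, q6}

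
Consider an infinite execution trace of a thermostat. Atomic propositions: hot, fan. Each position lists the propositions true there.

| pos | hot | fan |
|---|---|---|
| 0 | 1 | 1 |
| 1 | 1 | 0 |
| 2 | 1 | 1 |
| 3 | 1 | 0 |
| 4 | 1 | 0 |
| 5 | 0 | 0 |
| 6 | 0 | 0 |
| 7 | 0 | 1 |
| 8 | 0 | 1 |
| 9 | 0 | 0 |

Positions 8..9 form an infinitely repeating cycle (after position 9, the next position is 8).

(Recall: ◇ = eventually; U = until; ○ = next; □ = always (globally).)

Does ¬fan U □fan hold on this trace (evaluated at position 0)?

No

Walking from position 0: at position 0, □fan has not yet held and ¬fan fails, so ¬fan U □fan is false.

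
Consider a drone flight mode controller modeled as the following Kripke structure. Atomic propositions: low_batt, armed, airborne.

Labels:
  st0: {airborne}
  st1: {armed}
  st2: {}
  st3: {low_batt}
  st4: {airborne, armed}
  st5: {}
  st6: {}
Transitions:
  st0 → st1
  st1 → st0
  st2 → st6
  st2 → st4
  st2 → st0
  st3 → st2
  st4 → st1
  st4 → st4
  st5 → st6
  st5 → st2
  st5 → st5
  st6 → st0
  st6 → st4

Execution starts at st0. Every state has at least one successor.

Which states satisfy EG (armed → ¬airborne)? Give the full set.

States satisfying armed → ¬airborne: {st0, st1, st2, st3, st5, st6}.
States satisfying EG (armed → ¬airborne): {st0, st1, st2, st3, st5, st6}.

{st0, st1, st2, st3, st5, st6}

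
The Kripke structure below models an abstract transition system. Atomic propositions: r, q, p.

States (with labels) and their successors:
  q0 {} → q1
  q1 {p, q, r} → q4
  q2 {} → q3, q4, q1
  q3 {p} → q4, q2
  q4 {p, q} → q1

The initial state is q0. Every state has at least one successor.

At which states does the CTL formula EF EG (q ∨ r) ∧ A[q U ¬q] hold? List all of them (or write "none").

{q0, q2, q3}

States satisfying EG (q ∨ r): {q1, q4}.
States satisfying EF EG (q ∨ r): {q0, q1, q2, q3, q4}.
States satisfying q: {q1, q4}.
States satisfying ¬q: {q0, q2, q3}.
States satisfying A[q U ¬q]: {q0, q2, q3}.
States satisfying EF EG (q ∨ r) ∧ A[q U ¬q]: {q0, q2, q3}.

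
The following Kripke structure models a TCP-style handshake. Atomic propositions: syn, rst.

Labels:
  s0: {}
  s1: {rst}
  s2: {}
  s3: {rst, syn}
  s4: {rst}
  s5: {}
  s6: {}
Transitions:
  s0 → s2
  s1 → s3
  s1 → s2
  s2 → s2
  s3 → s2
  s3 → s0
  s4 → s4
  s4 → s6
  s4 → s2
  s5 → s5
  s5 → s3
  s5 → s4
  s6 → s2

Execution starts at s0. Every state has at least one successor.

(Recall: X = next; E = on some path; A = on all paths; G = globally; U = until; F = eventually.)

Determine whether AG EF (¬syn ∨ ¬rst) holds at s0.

States satisfying EF (¬syn ∨ ¬rst): {s0, s1, s2, s3, s4, s5, s6}.
States satisfying AG EF (¬syn ∨ ¬rst): {s0, s1, s2, s3, s4, s5, s6}.
Every state reachable from s0 satisfies EF (¬syn ∨ ¬rst).
s0 ∈ Sat(AG EF (¬syn ∨ ¬rst)).

Yes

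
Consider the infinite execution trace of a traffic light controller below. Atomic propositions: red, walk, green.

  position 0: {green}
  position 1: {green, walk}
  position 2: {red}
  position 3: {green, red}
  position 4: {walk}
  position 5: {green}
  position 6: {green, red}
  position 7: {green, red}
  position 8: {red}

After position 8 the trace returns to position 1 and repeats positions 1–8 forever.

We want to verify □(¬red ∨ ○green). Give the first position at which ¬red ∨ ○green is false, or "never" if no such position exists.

Check ¬red ∨ ○green at each position in order: 0 ✓, 1 ✓, 2 ✓.
At position 3 the labels are {green, red} and the next position 4 has {walk}, so ¬red ∨ ○green is false there. This is the first violation.

3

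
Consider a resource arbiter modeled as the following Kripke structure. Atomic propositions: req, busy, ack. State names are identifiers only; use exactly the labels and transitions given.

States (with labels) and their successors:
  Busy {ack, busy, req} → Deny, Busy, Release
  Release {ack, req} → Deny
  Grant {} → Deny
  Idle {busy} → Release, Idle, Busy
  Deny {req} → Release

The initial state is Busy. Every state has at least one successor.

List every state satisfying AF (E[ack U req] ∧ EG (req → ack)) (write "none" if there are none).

States satisfying E[ack U req] ∧ EG (req → ack): {Busy}.
States satisfying AF (E[ack U req] ∧ EG (req → ack)): {Busy}.

{Busy}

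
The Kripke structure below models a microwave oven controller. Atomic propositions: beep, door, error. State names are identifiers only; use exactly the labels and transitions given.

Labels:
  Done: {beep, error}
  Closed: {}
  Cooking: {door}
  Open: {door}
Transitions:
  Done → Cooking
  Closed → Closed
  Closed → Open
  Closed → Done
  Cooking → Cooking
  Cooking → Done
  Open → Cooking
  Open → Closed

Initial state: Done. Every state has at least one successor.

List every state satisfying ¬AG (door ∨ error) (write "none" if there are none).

{Closed, Open}

States satisfying door ∨ error: {Done, Cooking, Open}.
States satisfying AG (door ∨ error): {Done, Cooking}.
States satisfying ¬AG (door ∨ error): {Closed, Open}.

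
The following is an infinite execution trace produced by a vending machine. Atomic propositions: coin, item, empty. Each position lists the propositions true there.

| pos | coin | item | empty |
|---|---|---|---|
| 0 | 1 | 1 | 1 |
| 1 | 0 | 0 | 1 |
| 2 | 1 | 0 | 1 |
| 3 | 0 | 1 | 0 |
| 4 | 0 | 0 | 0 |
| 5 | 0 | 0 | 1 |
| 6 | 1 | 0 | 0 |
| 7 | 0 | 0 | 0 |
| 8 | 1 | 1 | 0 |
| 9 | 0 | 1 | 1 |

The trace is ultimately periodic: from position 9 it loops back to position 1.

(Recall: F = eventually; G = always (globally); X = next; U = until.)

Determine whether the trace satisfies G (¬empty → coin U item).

Does not hold

¬empty → coin U item must hold at every position from 0 onward. It fails at position 4, so G (¬empty → coin U item) is false.
Positions where ¬empty holds: 3, 4, 6, 7, 8.
Check coin U item at each: 3→ok, 4→fails, 6→fails, 7→fails, 8→ok.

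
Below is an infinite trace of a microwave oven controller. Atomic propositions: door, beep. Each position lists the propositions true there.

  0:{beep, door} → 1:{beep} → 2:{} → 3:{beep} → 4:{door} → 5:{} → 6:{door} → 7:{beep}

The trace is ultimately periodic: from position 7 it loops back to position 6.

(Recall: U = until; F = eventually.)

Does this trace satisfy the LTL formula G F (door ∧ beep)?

Violated

F (door ∧ beep) must hold at every position from 0 onward. It fails at position 1, so G F (door ∧ beep) is false.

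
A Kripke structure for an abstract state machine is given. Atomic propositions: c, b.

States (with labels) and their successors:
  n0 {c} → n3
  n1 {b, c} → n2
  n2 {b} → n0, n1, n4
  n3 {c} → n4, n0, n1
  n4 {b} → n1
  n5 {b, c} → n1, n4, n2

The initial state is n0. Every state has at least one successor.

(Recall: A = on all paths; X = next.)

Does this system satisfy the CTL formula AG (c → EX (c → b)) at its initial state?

No

States satisfying c → EX (c → b): {n1, n2, n3, n4, n5}.
States satisfying AG (c → EX (c → b)): ∅.
n0 is reachable from n0 and violates c → EX (c → b), so AG fails at n0.
n0 ∉ Sat(AG (c → EX (c → b))).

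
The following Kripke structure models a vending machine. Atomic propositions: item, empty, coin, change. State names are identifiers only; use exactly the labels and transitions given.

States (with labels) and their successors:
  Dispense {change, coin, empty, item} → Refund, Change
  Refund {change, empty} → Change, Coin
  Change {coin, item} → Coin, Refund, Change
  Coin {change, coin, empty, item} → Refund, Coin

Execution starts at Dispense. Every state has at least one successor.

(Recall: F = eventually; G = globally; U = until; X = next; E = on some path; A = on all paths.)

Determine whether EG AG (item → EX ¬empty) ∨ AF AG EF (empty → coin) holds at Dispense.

Satisfied

States satisfying AG (item → EX ¬empty): ∅.
States satisfying EG AG (item → EX ¬empty): ∅.
States satisfying AG EF (empty → coin): {Dispense, Refund, Change, Coin}.
States satisfying AF AG EF (empty → coin): {Dispense, Refund, Change, Coin}.
States satisfying EG AG (item → EX ¬empty) ∨ AF AG EF (empty → coin): {Dispense, Refund, Change, Coin}.
Dispense ∈ Sat(EG AG (item → EX ¬empty) ∨ AF AG EF (empty → coin)).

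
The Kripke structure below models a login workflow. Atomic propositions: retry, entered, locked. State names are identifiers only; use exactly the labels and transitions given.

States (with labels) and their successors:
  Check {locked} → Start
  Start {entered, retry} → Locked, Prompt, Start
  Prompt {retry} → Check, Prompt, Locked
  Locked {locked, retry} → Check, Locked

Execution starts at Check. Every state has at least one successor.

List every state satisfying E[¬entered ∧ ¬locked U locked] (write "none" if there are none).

{Check, Prompt, Locked}

States satisfying ¬entered ∧ ¬locked: {Prompt}.
States satisfying locked: {Check, Locked}.
States satisfying E[¬entered ∧ ¬locked U locked]: {Check, Prompt, Locked}.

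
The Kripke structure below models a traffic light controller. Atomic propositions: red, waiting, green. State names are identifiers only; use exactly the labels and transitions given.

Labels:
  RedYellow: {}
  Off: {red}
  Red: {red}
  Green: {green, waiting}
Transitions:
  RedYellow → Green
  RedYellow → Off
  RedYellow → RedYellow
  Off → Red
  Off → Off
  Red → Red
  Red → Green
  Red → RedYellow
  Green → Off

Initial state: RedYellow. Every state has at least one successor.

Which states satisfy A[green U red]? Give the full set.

{Off, Red, Green}

States satisfying green: {Green}.
States satisfying red: {Off, Red}.
States satisfying A[green U red]: {Off, Red, Green}.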